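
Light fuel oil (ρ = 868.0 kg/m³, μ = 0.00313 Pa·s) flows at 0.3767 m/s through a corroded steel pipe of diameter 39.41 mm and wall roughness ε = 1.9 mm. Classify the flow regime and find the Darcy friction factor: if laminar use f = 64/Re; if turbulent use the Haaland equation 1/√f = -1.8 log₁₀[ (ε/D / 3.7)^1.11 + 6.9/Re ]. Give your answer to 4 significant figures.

f ≈ 0.07635

Re = ρVD/μ = 868·0.3767·0.03941/0.00313 = 4117.
Re > 4000 → turbulent. ε/D = 0.0019/0.03941 = 0.0482; Haaland: 1/√f = -1.8 log₁₀[0.00808 + 0.00168] = 3.619, so f = 0.07635.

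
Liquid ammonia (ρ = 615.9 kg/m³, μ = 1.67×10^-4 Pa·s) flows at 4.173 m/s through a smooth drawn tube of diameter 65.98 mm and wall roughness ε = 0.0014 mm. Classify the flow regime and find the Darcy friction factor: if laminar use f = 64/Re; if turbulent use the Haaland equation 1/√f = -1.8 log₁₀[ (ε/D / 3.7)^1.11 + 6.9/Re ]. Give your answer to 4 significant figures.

f ≈ 0.01196

Re = ρVD/μ = 615.9·4.173·0.06598/0.000167 = 1.015e+06.
Re > 4000 → turbulent. ε/D = 1.4e-06/0.06598 = 2.12e-05; Haaland: 1/√f = -1.8 log₁₀[1.52e-06 + 6.8e-06] = 9.144, so f = 0.01196.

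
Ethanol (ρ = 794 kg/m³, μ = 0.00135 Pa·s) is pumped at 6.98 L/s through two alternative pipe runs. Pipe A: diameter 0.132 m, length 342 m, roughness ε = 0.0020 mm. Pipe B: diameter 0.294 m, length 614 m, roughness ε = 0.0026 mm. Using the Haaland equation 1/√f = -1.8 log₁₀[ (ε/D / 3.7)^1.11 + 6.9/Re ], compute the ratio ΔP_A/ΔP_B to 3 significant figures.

ΔP_A/ΔP_B ≈ 25.2

Pipe A: V = Q/A = 0.00698/0.01368 = 0.5101 m/s; Re = 3.96e+04; ε/D = 1.52e-05; Haaland → f = 0.02188; ΔP_A = f(L/D)(ρV²/2) = 5854 Pa.
Pipe B: V = Q/A = 0.00698/0.06789 = 0.1028 m/s; Re = 1.778e+04; ε/D = 8.84e-06; Haaland → f = 0.02654; ΔP_B = f(L/D)(ρV²/2) = 232.6 Pa.
ΔP_A/ΔP_B = 5854/232.6 = 25.2.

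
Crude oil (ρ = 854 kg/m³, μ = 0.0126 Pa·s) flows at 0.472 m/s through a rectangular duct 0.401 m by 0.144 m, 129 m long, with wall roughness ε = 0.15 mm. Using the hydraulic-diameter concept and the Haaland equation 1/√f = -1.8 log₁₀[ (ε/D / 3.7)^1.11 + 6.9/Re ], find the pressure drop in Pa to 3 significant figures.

ΔP ≈ 2040 Pa

Hydraulic diameter D_h = 4A/P = 4·(0.401·0.144)/(2·(0.401+0.144)) = 0.231/1.09 = 0.2119 m.
Re = ρVD_h/μ = 854·0.472·0.2119/0.0126 = 6779.
ε/D_h = 0.00015/0.2119 = 0.000708; Haaland gives 1/√f = -1.8 log₁₀[7.46e-05+0.00102] = 5.331, so f = 0.03519.
ΔP = f(L/D_h)(ρV²/2) = 0.03519·129/0.2119·95.13 = 2038 Pa.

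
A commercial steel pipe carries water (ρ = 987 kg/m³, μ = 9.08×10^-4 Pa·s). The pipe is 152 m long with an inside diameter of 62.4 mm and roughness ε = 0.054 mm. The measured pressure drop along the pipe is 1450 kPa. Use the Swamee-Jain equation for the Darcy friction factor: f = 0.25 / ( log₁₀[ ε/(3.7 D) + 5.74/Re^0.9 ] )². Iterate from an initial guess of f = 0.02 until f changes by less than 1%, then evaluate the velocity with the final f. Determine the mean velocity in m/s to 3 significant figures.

Rearranging Darcy-Weisbach: V = √(2·ΔP·D/(f·L·ρ)). With ε/D = 5.4e-05/0.0624 = 0.000865, iterate starting from f = 0.02:
  f = 0.02 → V = √(2·1.45e+06·0.0624/(0.02·152·987)) = 7.766 m/s; Re = ρVD/μ = 5.268e+05; f → 0.01971
  f = 0.01971 → V = 7.823 m/s; Re = 5.306e+05; f → 0.01971
Converged (Δf/f < 1%). With the final f = 0.01971: V = √(2·1.45e+06·0.0624/(0.01971·152·987)) = 7.824 m/s.

V ≈ 7.82 m/s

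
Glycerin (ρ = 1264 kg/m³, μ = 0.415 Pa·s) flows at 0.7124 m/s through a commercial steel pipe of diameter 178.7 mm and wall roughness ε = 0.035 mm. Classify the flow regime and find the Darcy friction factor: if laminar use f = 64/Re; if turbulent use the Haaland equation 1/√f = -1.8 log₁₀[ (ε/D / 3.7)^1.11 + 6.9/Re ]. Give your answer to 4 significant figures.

Re = ρVD/μ = 1264·0.7124·0.1787/0.415 = 387.7.
Re < 2300 → laminar, so f = 64/Re = 0.1651 (roughness is irrelevant in laminar flow).

f ≈ 0.1651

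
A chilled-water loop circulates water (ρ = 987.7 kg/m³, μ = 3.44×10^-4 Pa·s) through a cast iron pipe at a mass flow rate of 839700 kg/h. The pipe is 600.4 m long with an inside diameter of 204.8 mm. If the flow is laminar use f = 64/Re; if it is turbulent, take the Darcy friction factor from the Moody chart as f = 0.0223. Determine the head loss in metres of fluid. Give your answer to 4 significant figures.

ṁ = 839700 kg/h = 839700/3600 = 233.2 kg/s.
A = πD²/4 = π(0.2048)²/4 = 0.03294 m²; mean velocity V = ṁ/(ρA) = 233.2/(987.7 · 0.03294) = 7.169 m/s.
Reynolds number Re = ρVD/μ = 987.7 · 7.169 · 0.2048 / 0.000344 = 4.215e+06.
Re > 4000 → turbulent; use the Moody-chart value f = 0.0223.
Darcy-Weisbach: ΔP = f(L/D)(ρV²/2) = 0.0223·(600.4/0.2048)·(987.7·7.169²/2) = 0.0223·2932·2.538e+04 = 1.659e+06 Pa.
Head loss h_f = ΔP/(ρg) = 1.659e+06/(987.7·9.81) = 171.2 m.

h_f ≈ 171.2 m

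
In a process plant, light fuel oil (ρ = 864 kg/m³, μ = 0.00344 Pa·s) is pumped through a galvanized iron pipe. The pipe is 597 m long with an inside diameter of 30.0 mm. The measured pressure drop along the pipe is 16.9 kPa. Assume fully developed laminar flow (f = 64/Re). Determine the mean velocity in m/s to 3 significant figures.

For laminar flow, f = 64/Re with Re = ρVD/μ, so Darcy-Weisbach reduces to ΔP = 32μLV/D². Solving for V: V = ΔP·D²/(32μL) = 1.69e+04·(0.03)²/(32·0.00344·597) = 0.2314 m/s.
Check: Re = ρVD/μ = 864·0.2314·0.03/0.00344 = 1744 < 2300, so the laminar assumption holds.

V ≈ 0.231 m/s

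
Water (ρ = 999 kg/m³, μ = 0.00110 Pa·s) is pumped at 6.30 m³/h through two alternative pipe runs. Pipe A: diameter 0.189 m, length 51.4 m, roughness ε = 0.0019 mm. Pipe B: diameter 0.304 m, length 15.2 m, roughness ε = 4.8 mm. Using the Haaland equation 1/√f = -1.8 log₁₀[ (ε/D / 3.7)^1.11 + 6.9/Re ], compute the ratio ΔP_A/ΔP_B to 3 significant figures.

Pipe A: V = Q/A = 0.00175/0.02806 = 0.06238 m/s; Re = 1.071e+04; ε/D = 1.01e-05; Haaland → f = 0.03032; ΔP_A = f(L/D)(ρV²/2) = 16.03 Pa.
Pipe B: V = Q/A = 0.00175/0.07258 = 0.02411 m/s; Re = 6657; ε/D = 0.0158; Haaland → f = 0.05053; ΔP_B = f(L/D)(ρV²/2) = 0.7337 Pa.
ΔP_A/ΔP_B = 16.03/0.7337 = 21.8.

ΔP_A/ΔP_B ≈ 21.8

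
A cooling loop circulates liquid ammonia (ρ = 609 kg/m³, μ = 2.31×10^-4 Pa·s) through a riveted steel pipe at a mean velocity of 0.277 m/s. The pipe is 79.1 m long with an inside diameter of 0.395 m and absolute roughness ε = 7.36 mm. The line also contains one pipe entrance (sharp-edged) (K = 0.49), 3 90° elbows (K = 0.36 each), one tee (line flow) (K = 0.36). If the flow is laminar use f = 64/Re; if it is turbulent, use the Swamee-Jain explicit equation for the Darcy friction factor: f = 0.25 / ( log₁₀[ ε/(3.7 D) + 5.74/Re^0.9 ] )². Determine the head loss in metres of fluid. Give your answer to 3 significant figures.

h_f ≈ 0.0448 m

Reynolds number Re = ρVD/μ = 609 · 0.277 · 0.395 / 0.000231 = 2.885e+05.
Re > 4000 → turbulent. Relative roughness ε/D = 0.00736/0.395 = 0.0186. Swamee-Jain: f = 0.25/(log₁₀[0.0186/3.7 + 5.74/2.885e+05^0.9])² = 0.25/(log₁₀[0.00504 + 7e-05])² = 0.25/(-2.292)² = 0.04759.
Total minor-loss coefficient ΣK = 1·0.49 + 3·0.36 + 1·0.36 = 1.93.
ΔP = [f·L/D + ΣK]·(ρV²/2) = [0.04759·79.1/0.395 + 1.93]·(609·0.277²/2) = [9.531 + 1.93]·23.36 = 267.8 Pa.
Head loss h_f = ΔP/(ρg) = 267.8/(609·9.81) = 0.0448 m.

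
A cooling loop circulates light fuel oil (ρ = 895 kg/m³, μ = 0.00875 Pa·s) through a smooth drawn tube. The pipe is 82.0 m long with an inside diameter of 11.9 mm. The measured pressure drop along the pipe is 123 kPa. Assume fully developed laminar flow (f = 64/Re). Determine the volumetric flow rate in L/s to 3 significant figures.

For laminar flow, f = 64/Re with Re = ρVD/μ, so Darcy-Weisbach reduces to ΔP = 32μLV/D². Solving for V: V = ΔP·D²/(32μL) = 1.23e+05·(0.0119)²/(32·0.00875·82) = 0.7586 m/s.
Check: Re = ρVD/μ = 895·0.7586·0.0119/0.00875 = 923.4 < 2300, so the laminar assumption holds.
Q = V·A = 0.7586·(π/4·0.0119²) = 8.437e-05 m³/s = 0.0844 L/s.

Q ≈ 0.0844 L/s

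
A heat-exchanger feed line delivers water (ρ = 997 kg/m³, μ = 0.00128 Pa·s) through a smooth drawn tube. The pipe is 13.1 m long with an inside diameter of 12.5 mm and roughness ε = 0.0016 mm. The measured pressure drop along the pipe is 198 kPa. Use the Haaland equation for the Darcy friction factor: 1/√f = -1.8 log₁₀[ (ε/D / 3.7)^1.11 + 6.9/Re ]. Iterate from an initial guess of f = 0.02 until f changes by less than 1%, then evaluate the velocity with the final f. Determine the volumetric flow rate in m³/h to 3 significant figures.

Rearranging Darcy-Weisbach: V = √(2·ΔP·D/(f·L·ρ)). With ε/D = 1.6e-06/0.0125 = 0.000128, iterate starting from f = 0.02:
  f = 0.02 → V = √(2·1.98e+05·0.0125/(0.02·13.1·997)) = 4.353 m/s; Re = ρVD/μ = 4.238e+04; f → 0.02184
  f = 0.02184 → V = 4.166 m/s; Re = 4.056e+04; f → 0.02205
Converged (Δf/f < 1%). With the final f = 0.02205: V = √(2·1.98e+05·0.0125/(0.02205·13.1·997)) = 4.146 m/s.
Q = V·A = 4.146·(π/4·0.0125²) = 0.0005088 m³/s = 1.83 m³/h.

Q ≈ 1.83 m³/h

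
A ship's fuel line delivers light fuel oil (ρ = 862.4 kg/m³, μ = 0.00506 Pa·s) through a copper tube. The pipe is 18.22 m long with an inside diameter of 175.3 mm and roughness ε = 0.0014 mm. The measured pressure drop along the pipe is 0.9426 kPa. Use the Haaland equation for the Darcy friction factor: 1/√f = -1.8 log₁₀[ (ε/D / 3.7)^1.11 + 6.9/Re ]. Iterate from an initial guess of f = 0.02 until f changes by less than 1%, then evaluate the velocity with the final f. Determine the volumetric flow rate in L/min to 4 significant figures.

Q ≈ 1365 L/min

Rearranging Darcy-Weisbach: V = √(2·ΔP·D/(f·L·ρ)). With ε/D = 1.4e-06/0.1753 = 7.99e-06, iterate starting from f = 0.02:
  f = 0.02 → V = √(2·942.6·0.1753/(0.02·18.22·862.4)) = 1.025 m/s; Re = ρVD/μ = 3.064e+04; f → 0.02321
  f = 0.02321 → V = 0.9519 m/s; Re = 2.844e+04; f → 0.02363
  f = 0.02363 → V = 0.9435 m/s; Re = 2.819e+04; f → 0.02368
Converged (Δf/f < 1%). With the final f = 0.02368: V = √(2·942.6·0.1753/(0.02368·18.22·862.4)) = 0.9424 m/s.
Q = V·A = 0.9424·(π/4·0.1753²) = 0.02275 m³/s = 1365 L/min.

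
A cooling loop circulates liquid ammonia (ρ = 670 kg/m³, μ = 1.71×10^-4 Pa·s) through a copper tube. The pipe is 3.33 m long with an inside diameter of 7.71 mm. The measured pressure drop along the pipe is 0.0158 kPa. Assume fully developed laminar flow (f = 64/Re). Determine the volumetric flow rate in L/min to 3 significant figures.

For laminar flow, f = 64/Re with Re = ρVD/μ, so Darcy-Weisbach reduces to ΔP = 32μLV/D². Solving for V: V = ΔP·D²/(32μL) = 15.8·(0.00771)²/(32·0.000171·3.33) = 0.05154 m/s.
Check: Re = ρVD/μ = 670·0.05154·0.00771/0.000171 = 1557 < 2300, so the laminar assumption holds.
Q = V·A = 0.05154·(π/4·0.00771²) = 2.406e-06 m³/s = 0.144 L/min.

Q ≈ 0.144 L/min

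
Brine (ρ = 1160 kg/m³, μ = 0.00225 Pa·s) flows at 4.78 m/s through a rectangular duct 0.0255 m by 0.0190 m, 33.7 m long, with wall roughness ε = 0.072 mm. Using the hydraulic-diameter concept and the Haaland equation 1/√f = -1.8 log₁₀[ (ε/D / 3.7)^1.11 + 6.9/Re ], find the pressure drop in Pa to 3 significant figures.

Hydraulic diameter D_h = 4A/P = 4·(0.0255·0.019)/(2·(0.0255+0.019)) = 0.001938/0.089 = 0.02178 m.
Re = ρVD_h/μ = 1160·4.78·0.02178/0.00225 = 5.366e+04.
ε/D_h = 7.2e-05/0.02178 = 0.00331; Haaland gives 1/√f = -1.8 log₁₀[0.000413+0.000129] = 5.88, so f = 0.02893.
ΔP = f(L/D_h)(ρV²/2) = 0.02893·33.7/0.02178·1.325e+04 = 5.933e+05 Pa.

ΔP ≈ 593000 Pa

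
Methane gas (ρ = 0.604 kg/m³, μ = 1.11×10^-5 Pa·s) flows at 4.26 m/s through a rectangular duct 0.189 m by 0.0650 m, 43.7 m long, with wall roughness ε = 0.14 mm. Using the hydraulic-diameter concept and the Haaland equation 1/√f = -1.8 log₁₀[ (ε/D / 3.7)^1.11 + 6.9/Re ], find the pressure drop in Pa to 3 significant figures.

ΔP ≈ 69.1 Pa

Hydraulic diameter D_h = 4A/P = 4·(0.189·0.065)/(2·(0.189+0.065)) = 0.04914/0.508 = 0.09673 m.
Re = ρVD_h/μ = 0.604·4.26·0.09673/1.11e-05 = 2.242e+04.
ε/D_h = 0.00014/0.09673 = 0.00145; Haaland gives 1/√f = -1.8 log₁₀[0.000165+0.000308] = 5.986, so f = 0.02791.
ΔP = f(L/D_h)(ρV²/2) = 0.02791·43.7/0.09673·5.481 = 69.1 Pa.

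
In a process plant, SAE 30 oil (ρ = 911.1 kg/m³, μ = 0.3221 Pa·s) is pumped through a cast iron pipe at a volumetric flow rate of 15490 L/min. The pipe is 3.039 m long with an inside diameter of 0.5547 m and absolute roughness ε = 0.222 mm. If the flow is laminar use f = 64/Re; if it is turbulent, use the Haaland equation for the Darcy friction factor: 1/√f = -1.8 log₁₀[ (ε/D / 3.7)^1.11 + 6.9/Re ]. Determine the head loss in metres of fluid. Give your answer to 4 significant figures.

Q = 15490 L/min = 15490/60000 = 0.2582 m³/s.
Cross-sectional area A = πD²/4 = π(0.5547)²/4 = 0.2417 m²; mean velocity V = Q/A = 0.2582/0.2417 = 1.068 m/s.
Reynolds number Re = ρVD/μ = 911.1 · 1.068 · 0.5547 / 0.322 = 1676.
Re < 2300 → laminar flow, so f = 64/Re = 64/1676 = 0.03818 (the turbulent correlation is not needed).
Darcy-Weisbach: ΔP = f(L/D)(ρV²/2) = 0.03818·(3.039/0.5547)·(911.1·1.068²/2) = 0.03818·5.479·519.9 = 108.8 Pa.
Head loss h_f = ΔP/(ρg) = 108.8/(911.1·9.81) = 0.01217 m.

h_f ≈ 0.01217 m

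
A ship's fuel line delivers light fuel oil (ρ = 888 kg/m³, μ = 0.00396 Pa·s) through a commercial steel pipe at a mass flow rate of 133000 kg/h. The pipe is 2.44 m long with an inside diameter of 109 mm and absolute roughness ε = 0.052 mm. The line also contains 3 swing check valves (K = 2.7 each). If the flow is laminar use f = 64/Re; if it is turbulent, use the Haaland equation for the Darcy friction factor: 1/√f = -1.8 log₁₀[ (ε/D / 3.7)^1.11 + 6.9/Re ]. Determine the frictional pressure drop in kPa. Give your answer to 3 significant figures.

ṁ = 133000 kg/h = 133000/3600 = 36.94 kg/s.
A = πD²/4 = π(0.109)²/4 = 0.009331 m²; mean velocity V = ṁ/(ρA) = 36.94/(888 · 0.009331) = 4.459 m/s.
Reynolds number Re = ρVD/μ = 888 · 4.459 · 0.109 / 0.00396 = 1.09e+05.
Re > 4000 → turbulent. Relative roughness ε/D = 5.2e-05/0.109 = 0.000477. Haaland: 1/√f = -1.8 log₁₀[(0.000477/3.7)^1.11 + 6.9/1.09e+05] = -1.8 log₁₀[4.81e-05 + 6.33e-05] = 7.115, so f = 0.01975.
Total minor-loss coefficient ΣK = 3·2.7 = 8.1.
ΔP = [f·L/D + ΣK]·(ρV²/2) = [0.01975·2.44/0.109 + 8.1]·(888·4.459²/2) = [0.4422 + 8.1]·8826 = 7.539e+04 Pa.
ΔP = 7.539e+04 Pa = 75.4 kPa.

ΔP ≈ 75.4 kPa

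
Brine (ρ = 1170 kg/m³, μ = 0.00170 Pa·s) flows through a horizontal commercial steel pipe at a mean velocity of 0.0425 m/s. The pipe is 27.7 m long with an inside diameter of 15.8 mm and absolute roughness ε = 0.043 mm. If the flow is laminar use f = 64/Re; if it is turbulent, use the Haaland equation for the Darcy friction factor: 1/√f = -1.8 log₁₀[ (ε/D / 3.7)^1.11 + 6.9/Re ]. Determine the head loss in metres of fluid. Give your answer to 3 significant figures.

Reynolds number Re = ρVD/μ = 1170 · 0.0425 · 0.0158 / 0.0017 = 462.2.
Re < 2300 → laminar flow, so f = 64/Re = 64/462.2 = 0.1385 (the turbulent correlation is not needed).
Darcy-Weisbach: ΔP = f(L/D)(ρV²/2) = 0.1385·(27.7/0.0158)·(1170·0.0425²/2) = 0.1385·1753·1.057 = 256.5 Pa.
Head loss h_f = ΔP/(ρg) = 256.5/(1170·9.81) = 0.0224 m.

h_f ≈ 0.0224 m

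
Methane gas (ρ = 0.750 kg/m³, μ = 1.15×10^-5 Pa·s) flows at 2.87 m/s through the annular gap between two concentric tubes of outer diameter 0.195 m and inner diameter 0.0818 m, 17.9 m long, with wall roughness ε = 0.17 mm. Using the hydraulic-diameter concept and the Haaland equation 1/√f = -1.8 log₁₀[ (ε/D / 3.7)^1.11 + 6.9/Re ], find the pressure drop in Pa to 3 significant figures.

Hydraulic diameter D_h = 4A/P = D_o - D_i = 0.195 - 0.0818 = 0.1132 m.
Re = ρVD_h/μ = 0.75·2.87·0.1132/1.15e-05 = 2.119e+04.
ε/D_h = 0.00017/0.1132 = 0.0015; Haaland gives 1/√f = -1.8 log₁₀[0.000172+0.000326] = 5.946, so f = 0.02829.
ΔP = f(L/D_h)(ρV²/2) = 0.02829·17.9/0.1132·3.089 = 13.82 Pa.

ΔP ≈ 13.8 Pa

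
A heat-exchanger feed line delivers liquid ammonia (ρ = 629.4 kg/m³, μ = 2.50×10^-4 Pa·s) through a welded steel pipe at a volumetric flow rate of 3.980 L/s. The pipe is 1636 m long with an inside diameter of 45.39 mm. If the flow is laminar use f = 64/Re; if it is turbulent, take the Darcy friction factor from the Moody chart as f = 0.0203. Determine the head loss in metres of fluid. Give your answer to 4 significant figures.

Q = 3.980 L/s = 3.980/1000 = 0.00398 m³/s.
Cross-sectional area A = πD²/4 = π(0.04539)²/4 = 0.001618 m²; mean velocity V = Q/A = 0.00398/0.001618 = 2.46 m/s.
Reynolds number Re = ρVD/μ = 629.4 · 2.46 · 0.04539 / 0.00025 = 2.811e+05.
Re > 4000 → turbulent; use the Moody-chart value f = 0.0203.
Darcy-Weisbach: ΔP = f(L/D)(ρV²/2) = 0.0203·(1636/0.04539)·(629.4·2.46²/2) = 0.0203·3.604e+04·1904 = 1.393e+06 Pa.
Head loss h_f = ΔP/(ρg) = 1.393e+06/(629.4·9.81) = 225.6 m.

h_f ≈ 225.6 m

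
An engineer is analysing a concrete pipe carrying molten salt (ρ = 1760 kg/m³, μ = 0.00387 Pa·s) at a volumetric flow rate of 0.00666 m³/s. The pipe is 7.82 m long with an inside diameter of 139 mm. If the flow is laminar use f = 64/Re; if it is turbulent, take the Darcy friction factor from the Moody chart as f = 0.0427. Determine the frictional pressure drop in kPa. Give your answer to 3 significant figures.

ΔP ≈ 0.407 kPa

Cross-sectional area A = πD²/4 = π(0.139)²/4 = 0.01517 m²; mean velocity V = Q/A = 0.00666/0.01517 = 0.4389 m/s.
Reynolds number Re = ρVD/μ = 1760 · 0.4389 · 0.139 / 0.00387 = 2.774e+04.
Re > 4000 → turbulent; use the Moody-chart value f = 0.0427.
Darcy-Weisbach: ΔP = f(L/D)(ρV²/2) = 0.0427·(7.82/0.139)·(1760·0.4389²/2) = 0.0427·56.26·169.5 = 407.2 Pa.
ΔP = 407.2 Pa = 0.407 kPa.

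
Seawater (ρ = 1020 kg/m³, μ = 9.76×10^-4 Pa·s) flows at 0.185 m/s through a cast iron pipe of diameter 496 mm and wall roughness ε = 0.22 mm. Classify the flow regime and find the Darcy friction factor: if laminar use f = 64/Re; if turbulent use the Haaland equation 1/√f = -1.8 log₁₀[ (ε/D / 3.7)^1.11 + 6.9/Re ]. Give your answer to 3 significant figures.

Re = ρVD/μ = 1020·0.185·0.496/0.000976 = 9.59e+04.
Re > 4000 → turbulent. ε/D = 0.00022/0.496 = 0.000444; Haaland: 1/√f = -1.8 log₁₀[4.44e-05 + 7.2e-05] = 7.082, so f = 0.01994.

f ≈ 0.0199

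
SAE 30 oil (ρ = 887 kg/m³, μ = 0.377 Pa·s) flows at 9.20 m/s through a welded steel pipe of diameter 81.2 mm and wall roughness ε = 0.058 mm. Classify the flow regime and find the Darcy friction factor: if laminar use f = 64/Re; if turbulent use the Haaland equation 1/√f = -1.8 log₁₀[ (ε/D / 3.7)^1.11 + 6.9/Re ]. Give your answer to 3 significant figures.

Re = ρVD/μ = 887·9.2·0.0812/0.377 = 1758.
Re < 2300 → laminar, so f = 64/Re = 0.03641 (roughness is irrelevant in laminar flow).

f ≈ 0.0364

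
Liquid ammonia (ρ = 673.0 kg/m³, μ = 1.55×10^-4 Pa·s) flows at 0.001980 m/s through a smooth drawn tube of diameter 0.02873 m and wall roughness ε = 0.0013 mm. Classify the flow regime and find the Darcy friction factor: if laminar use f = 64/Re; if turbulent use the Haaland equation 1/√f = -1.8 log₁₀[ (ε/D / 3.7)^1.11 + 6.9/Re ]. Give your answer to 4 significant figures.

Re = ρVD/μ = 673·0.00198·0.02873/0.000155 = 247.
Re < 2300 → laminar, so f = 64/Re = 0.2591 (roughness is irrelevant in laminar flow).

f ≈ 0.2591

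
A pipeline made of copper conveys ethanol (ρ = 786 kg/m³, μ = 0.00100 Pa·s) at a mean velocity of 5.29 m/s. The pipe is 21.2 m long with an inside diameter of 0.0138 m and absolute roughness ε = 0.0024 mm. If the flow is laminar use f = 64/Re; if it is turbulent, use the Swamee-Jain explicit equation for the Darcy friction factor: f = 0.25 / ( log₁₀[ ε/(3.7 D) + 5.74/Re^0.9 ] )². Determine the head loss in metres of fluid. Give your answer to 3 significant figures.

Reynolds number Re = ρVD/μ = 786 · 5.29 · 0.0138 / 0.001 = 5.738e+04.
Re > 4000 → turbulent. Relative roughness ε/D = 2.4e-06/0.0138 = 0.000174. Swamee-Jain: f = 0.25/(log₁₀[0.000174/3.7 + 5.74/5.738e+04^0.9])² = 0.25/(log₁₀[4.7e-05 + 0.000299])² = 0.25/(-3.461)² = 0.02088.
Darcy-Weisbach: ΔP = f(L/D)(ρV²/2) = 0.02088·(21.2/0.0138)·(786·5.29²/2) = 0.02088·1536·1.1e+04 = 3.527e+05 Pa.
Head loss h_f = ΔP/(ρg) = 3.527e+05/(786·9.81) = 45.7 m.

h_f ≈ 45.7 m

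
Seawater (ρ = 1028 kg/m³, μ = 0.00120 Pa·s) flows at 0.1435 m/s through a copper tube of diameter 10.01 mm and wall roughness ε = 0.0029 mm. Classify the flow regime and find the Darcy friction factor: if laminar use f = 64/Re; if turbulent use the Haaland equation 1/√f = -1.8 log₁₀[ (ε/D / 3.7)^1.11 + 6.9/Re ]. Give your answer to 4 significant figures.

Re = ρVD/μ = 1028·0.1435·0.01001/0.0012 = 1231.
Re < 2300 → laminar, so f = 64/Re = 0.05201 (roughness is irrelevant in laminar flow).

f ≈ 0.05201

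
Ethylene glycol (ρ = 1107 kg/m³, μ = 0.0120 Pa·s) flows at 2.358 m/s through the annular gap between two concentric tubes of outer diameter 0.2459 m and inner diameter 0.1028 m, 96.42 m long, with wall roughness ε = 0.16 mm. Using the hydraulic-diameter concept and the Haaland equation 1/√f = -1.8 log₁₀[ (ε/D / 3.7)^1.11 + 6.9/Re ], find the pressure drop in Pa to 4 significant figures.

Hydraulic diameter D_h = 4A/P = D_o - D_i = 0.2459 - 0.1028 = 0.1431 m.
Re = ρVD_h/μ = 1107·2.358·0.1431/0.012 = 3.113e+04.
ε/D_h = 0.00016/0.1431 = 0.00112; Haaland gives 1/√f = -1.8 log₁₀[0.000124+0.000222] = 6.231, so f = 0.02576.
ΔP = f(L/D_h)(ρV²/2) = 0.02576·96.42/0.1431·3078 = 5.342e+04 Pa.

ΔP ≈ 53420 Pa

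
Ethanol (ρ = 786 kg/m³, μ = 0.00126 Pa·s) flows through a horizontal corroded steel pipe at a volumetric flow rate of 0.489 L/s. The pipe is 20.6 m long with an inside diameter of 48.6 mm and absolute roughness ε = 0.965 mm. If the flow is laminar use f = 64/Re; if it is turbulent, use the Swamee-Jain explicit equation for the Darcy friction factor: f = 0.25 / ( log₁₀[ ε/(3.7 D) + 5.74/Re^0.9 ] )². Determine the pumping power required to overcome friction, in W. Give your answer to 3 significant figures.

P ≈ 0.307 W

Q = 0.489 L/s = 0.489/1000 = 0.000489 m³/s.
Cross-sectional area A = πD²/4 = π(0.0486)²/4 = 0.001855 m²; mean velocity V = Q/A = 0.000489/0.001855 = 0.2636 m/s.
Reynolds number Re = ρVD/μ = 786 · 0.2636 · 0.0486 / 0.00126 = 7992.
Re > 4000 → turbulent. Relative roughness ε/D = 0.000965/0.0486 = 0.0199. Swamee-Jain: f = 0.25/(log₁₀[0.0199/3.7 + 5.74/7992^0.9])² = 0.25/(log₁₀[0.00537 + 0.00176])² = 0.25/(-2.147)² = 0.05424.
Darcy-Weisbach: ΔP = f(L/D)(ρV²/2) = 0.05424·(20.6/0.0486)·(786·0.2636²/2) = 0.05424·423.9·27.31 = 627.8 Pa.
Pumping power P = QΔP = 0.000489·627.8 = 0.3070 W = 0.307 W.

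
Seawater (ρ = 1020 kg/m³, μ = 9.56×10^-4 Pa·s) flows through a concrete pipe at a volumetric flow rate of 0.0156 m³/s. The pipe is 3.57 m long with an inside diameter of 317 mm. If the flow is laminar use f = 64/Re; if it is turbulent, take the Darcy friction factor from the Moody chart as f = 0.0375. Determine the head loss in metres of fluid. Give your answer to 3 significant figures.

h_f ≈ 8.41×10^-4 m

Cross-sectional area A = πD²/4 = π(0.317)²/4 = 0.07892 m²; mean velocity V = Q/A = 0.0156/0.07892 = 0.1977 m/s.
Reynolds number Re = ρVD/μ = 1020 · 0.1977 · 0.317 / 0.000956 = 6.685e+04.
Re > 4000 → turbulent; use the Moody-chart value f = 0.0375.
Darcy-Weisbach: ΔP = f(L/D)(ρV²/2) = 0.0375·(3.57/0.317)·(1020·0.1977²/2) = 0.0375·11.26·19.93 = 8.415 Pa.
Head loss h_f = ΔP/(ρg) = 8.415/(1020·9.81) = 8.41×10^-4 m.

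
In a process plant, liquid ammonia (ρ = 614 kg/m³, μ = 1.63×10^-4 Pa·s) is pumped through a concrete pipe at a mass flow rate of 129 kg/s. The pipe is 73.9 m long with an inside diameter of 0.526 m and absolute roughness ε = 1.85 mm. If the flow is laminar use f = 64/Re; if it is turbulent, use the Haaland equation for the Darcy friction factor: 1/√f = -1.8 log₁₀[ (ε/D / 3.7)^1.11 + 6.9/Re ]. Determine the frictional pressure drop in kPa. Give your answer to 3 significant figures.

A = πD²/4 = π(0.526)²/4 = 0.2173 m²; mean velocity V = ṁ/(ρA) = 129/(614 · 0.2173) = 0.9669 m/s.
Reynolds number Re = ρVD/μ = 614 · 0.9669 · 0.526 / 0.000163 = 1.916e+06.
Re > 4000 → turbulent. Relative roughness ε/D = 0.00185/0.526 = 0.00352. Haaland: 1/√f = -1.8 log₁₀[(0.00352/3.7)^1.11 + 6.9/1.916e+06] = -1.8 log₁₀[0.000442 + 3.6e-06] = 6.032, so f = 0.02749.
Darcy-Weisbach: ΔP = f(L/D)(ρV²/2) = 0.02749·(73.9/0.526)·(614·0.9669²/2) = 0.02749·140.5·287 = 1108 Pa.
ΔP = 1108 Pa = 1.11 kPa.

ΔP ≈ 1.11 kPa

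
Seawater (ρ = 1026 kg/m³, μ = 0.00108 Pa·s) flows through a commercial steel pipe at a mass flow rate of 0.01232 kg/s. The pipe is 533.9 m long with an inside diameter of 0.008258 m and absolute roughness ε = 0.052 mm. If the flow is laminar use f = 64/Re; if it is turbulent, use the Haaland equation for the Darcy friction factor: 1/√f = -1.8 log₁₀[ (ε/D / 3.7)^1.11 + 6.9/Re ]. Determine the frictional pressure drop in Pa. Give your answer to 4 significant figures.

A = πD²/4 = π(0.008258)²/4 = 5.356e-05 m²; mean velocity V = ṁ/(ρA) = 0.01232/(1026 · 5.356e-05) = 0.2242 m/s.
Reynolds number Re = ρVD/μ = 1026 · 0.2242 · 0.008258 / 0.00108 = 1759.
Re < 2300 → laminar flow, so f = 64/Re = 64/1759 = 0.03639 (the turbulent correlation is not needed).
Darcy-Weisbach: ΔP = f(L/D)(ρV²/2) = 0.03639·(533.9/0.008258)·(1026·0.2242²/2) = 0.03639·6.465e+04·25.78 = 6.066e+04 Pa.

ΔP ≈ 60660 Pa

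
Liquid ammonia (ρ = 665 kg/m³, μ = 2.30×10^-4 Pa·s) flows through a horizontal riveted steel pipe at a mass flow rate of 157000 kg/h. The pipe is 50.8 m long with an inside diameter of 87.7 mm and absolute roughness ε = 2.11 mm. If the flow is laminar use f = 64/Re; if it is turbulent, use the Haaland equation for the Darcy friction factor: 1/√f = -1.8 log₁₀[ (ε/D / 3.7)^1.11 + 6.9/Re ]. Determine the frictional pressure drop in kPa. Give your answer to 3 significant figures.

ṁ = 157000 kg/h = 157000/3600 = 43.61 kg/s.
A = πD²/4 = π(0.0877)²/4 = 0.006041 m²; mean velocity V = ṁ/(ρA) = 43.61/(665 · 0.006041) = 10.86 m/s.
Reynolds number Re = ρVD/μ = 665 · 10.86 · 0.0877 / 0.00023 = 2.753e+06.
Re > 4000 → turbulent. Relative roughness ε/D = 0.00211/0.0877 = 0.0241. Haaland: 1/√f = -1.8 log₁₀[(0.0241/3.7)^1.11 + 6.9/2.753e+06] = -1.8 log₁₀[0.00374 + 2.51e-06] = 4.369, so f = 0.05239.
Darcy-Weisbach: ΔP = f(L/D)(ρV²/2) = 0.05239·(50.8/0.0877)·(665·10.86²/2) = 0.05239·579.2·3.919e+04 = 1.189e+06 Pa.
ΔP = 1.189e+06 Pa = 1190 kPa.

ΔP ≈ 1190 kPa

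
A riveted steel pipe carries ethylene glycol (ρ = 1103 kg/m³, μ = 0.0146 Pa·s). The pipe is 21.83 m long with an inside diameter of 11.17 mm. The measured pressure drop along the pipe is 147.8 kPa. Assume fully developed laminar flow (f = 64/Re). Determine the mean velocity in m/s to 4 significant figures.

For laminar flow, f = 64/Re with Re = ρVD/μ, so Darcy-Weisbach reduces to ΔP = 32μLV/D². Solving for V: V = ΔP·D²/(32μL) = 1.478e+05·(0.01117)²/(32·0.0146·21.83) = 1.808 m/s.
Check: Re = ρVD/μ = 1103·1.808·0.01117/0.0146 = 1526 < 2300, so the laminar assumption holds.

V ≈ 1.808 m/s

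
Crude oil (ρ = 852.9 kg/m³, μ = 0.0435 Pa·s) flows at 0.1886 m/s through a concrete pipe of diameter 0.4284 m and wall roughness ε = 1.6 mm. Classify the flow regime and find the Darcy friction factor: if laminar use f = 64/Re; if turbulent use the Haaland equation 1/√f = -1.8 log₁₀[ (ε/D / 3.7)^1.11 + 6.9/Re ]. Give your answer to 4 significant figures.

f ≈ 0.04040

Re = ρVD/μ = 852.9·0.1886·0.4284/0.0435 = 1584.
Re < 2300 → laminar, so f = 64/Re = 0.0404 (roughness is irrelevant in laminar flow).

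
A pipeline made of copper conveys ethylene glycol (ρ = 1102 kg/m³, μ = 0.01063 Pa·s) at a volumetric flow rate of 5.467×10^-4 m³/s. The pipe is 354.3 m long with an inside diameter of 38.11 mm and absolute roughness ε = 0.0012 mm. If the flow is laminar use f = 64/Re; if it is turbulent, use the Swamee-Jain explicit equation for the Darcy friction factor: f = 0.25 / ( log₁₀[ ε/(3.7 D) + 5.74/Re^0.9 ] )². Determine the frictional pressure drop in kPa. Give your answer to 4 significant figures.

Cross-sectional area A = πD²/4 = π(0.03811)²/4 = 0.001141 m²; mean velocity V = Q/A = 0.0005467/0.001141 = 0.4793 m/s.
Reynolds number Re = ρVD/μ = 1102 · 0.4793 · 0.03811 / 0.0106 = 1894.
Re < 2300 → laminar flow, so f = 64/Re = 64/1894 = 0.0338 (the turbulent correlation is not needed).
Darcy-Weisbach: ΔP = f(L/D)(ρV²/2) = 0.0338·(354.3/0.03811)·(1102·0.4793²/2) = 0.0338·9297·126.6 = 3.977e+04 Pa.
ΔP = 3.977e+04 Pa = 39.77 kPa.

ΔP ≈ 39.77 kPa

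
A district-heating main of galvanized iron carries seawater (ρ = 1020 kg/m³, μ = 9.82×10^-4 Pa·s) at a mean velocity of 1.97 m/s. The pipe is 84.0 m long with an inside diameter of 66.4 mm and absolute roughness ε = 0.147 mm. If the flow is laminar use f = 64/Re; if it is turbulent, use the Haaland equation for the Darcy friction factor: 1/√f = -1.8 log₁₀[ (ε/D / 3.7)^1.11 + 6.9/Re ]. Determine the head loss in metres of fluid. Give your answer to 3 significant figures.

h_f ≈ 6.30 m

Reynolds number Re = ρVD/μ = 1020 · 1.97 · 0.0664 / 0.000982 = 1.359e+05.
Re > 4000 → turbulent. Relative roughness ε/D = 0.000147/0.0664 = 0.00221. Haaland: 1/√f = -1.8 log₁₀[(0.00221/3.7)^1.11 + 6.9/1.359e+05] = -1.8 log₁₀[0.000264 + 5.08e-05] = 6.302, so f = 0.02518.
Darcy-Weisbach: ΔP = f(L/D)(ρV²/2) = 0.02518·(84/0.0664)·(1020·1.97²/2) = 0.02518·1265·1979 = 6.304e+04 Pa.
Head loss h_f = ΔP/(ρg) = 6.304e+04/(1020·9.81) = 6.30 m.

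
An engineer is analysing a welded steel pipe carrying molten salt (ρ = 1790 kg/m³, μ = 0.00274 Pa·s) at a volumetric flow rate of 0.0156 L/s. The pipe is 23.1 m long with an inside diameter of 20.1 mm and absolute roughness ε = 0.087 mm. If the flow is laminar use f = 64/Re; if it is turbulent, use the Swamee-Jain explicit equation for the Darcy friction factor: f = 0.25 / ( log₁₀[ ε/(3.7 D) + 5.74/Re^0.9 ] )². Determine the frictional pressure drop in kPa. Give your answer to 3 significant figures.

Q = 0.0156 L/s = 0.0156/1000 = 1.56e-05 m³/s.
Cross-sectional area A = πD²/4 = π(0.0201)²/4 = 0.0003173 m²; mean velocity V = Q/A = 1.56e-05/0.0003173 = 0.04916 m/s.
Reynolds number Re = ρVD/μ = 1790 · 0.04916 · 0.0201 / 0.00274 = 645.6.
Re < 2300 → laminar flow, so f = 64/Re = 64/645.6 = 0.09914 (the turbulent correlation is not needed).
Darcy-Weisbach: ΔP = f(L/D)(ρV²/2) = 0.09914·(23.1/0.0201)·(1790·0.04916²/2) = 0.09914·1149·2.163 = 246.5 Pa.
ΔP = 246.5 Pa = 0.246 kPa.

ΔP ≈ 0.246 kPa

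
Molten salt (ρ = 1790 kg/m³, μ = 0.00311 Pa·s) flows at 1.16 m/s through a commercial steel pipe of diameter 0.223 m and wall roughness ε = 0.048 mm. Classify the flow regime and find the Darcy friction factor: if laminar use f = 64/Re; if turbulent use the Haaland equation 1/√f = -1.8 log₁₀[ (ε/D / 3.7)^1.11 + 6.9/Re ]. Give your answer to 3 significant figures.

f ≈ 0.0177

Re = ρVD/μ = 1790·1.16·0.223/0.00311 = 1.489e+05.
Re > 4000 → turbulent. ε/D = 4.8e-05/0.223 = 0.000215; Haaland: 1/√f = -1.8 log₁₀[1.99e-05 + 4.63e-05] = 7.522, so f = 0.01767.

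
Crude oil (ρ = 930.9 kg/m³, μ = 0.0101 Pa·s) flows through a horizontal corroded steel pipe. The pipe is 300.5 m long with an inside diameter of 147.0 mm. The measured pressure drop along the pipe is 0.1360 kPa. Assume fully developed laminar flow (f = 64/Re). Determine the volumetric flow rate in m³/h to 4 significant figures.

For laminar flow, f = 64/Re with Re = ρVD/μ, so Darcy-Weisbach reduces to ΔP = 32μLV/D². Solving for V: V = ΔP·D²/(32μL) = 136·(0.147)²/(32·0.0101·300.5) = 0.03026 m/s.
Check: Re = ρVD/μ = 930.9·0.03026·0.147/0.0101 = 410 < 2300, so the laminar assumption holds.
Q = V·A = 0.03026·(π/4·0.147²) = 0.0005135 m³/s = 1.849 m³/h.

Q ≈ 1.849 m³/h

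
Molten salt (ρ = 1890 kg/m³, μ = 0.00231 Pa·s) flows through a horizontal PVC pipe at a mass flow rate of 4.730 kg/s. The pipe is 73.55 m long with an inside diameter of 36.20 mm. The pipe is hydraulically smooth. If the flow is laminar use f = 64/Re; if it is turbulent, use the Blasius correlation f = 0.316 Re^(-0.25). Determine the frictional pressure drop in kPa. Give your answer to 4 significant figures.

ΔP ≈ 219.0 kPa

A = πD²/4 = π(0.0362)²/4 = 0.001029 m²; mean velocity V = ṁ/(ρA) = 4.73/(1890 · 0.001029) = 2.432 m/s.
Reynolds number Re = ρVD/μ = 1890 · 2.432 · 0.0362 / 0.00231 = 7.202e+04.
Re > 4000 → turbulent. Smooth-pipe (Blasius): f = 0.316 Re^(-0.25) = 0.316/(7.202e+04)^0.25 = 0.01929.
Darcy-Weisbach: ΔP = f(L/D)(ρV²/2) = 0.01929·(73.55/0.0362)·(1890·2.432²/2) = 0.01929·2032·5587 = 2.19e+05 Pa.
ΔP = 2.19e+05 Pa = 219.0 kPa.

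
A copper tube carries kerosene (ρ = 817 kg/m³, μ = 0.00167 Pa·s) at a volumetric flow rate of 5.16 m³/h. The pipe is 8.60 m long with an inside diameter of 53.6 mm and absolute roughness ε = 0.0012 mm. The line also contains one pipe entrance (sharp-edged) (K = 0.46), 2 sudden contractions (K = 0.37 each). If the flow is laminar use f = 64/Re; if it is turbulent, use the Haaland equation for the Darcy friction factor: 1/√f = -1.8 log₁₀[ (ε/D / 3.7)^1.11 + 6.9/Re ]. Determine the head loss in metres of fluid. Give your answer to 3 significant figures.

h_f ≈ 0.114 m

Q = 5.16 m³/h = 5.16/3600 = 0.001433 m³/s.
Cross-sectional area A = πD²/4 = π(0.0536)²/4 = 0.002256 m²; mean velocity V = Q/A = 0.001433/0.002256 = 0.6352 m/s.
Reynolds number Re = ρVD/μ = 817 · 0.6352 · 0.0536 / 0.00167 = 1.666e+04.
Re > 4000 → turbulent. Relative roughness ε/D = 1.2e-06/0.0536 = 2.24e-05. Haaland: 1/√f = -1.8 log₁₀[(2.24e-05/3.7)^1.11 + 6.9/1.666e+04] = -1.8 log₁₀[1.61e-06 + 0.000414] = 6.086, so f = 0.027.
Total minor-loss coefficient ΣK = 1·0.46 + 2·0.37 = 1.2.
ΔP = [f·L/D + ΣK]·(ρV²/2) = [0.027·8.6/0.0536 + 1.2]·(817·0.6352²/2) = [4.332 + 1.2]·164.8 = 911.9 Pa.
Head loss h_f = ΔP/(ρg) = 911.9/(817·9.81) = 0.114 m.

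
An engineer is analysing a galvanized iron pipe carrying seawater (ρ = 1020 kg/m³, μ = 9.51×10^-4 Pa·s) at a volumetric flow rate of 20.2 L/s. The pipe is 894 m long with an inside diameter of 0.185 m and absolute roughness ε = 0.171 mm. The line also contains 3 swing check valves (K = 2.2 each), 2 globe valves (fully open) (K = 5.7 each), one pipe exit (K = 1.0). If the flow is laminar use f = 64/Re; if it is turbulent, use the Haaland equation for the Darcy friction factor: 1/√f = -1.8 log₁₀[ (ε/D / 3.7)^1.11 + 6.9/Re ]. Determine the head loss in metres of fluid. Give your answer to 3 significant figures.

h_f ≈ 3.47 m

Q = 20.2 L/s = 20.2/1000 = 0.0202 m³/s.
Cross-sectional area A = πD²/4 = π(0.185)²/4 = 0.02688 m²; mean velocity V = Q/A = 0.0202/0.02688 = 0.7515 m/s.
Reynolds number Re = ρVD/μ = 1020 · 0.7515 · 0.185 / 0.000951 = 1.491e+05.
Re > 4000 → turbulent. Relative roughness ε/D = 0.000171/0.185 = 0.000924. Haaland: 1/√f = -1.8 log₁₀[(0.000924/3.7)^1.11 + 6.9/1.491e+05] = -1.8 log₁₀[0.0001 + 4.63e-05] = 6.901, so f = 0.021.
Total minor-loss coefficient ΣK = 3·2.2 + 2·5.7 + 1·1 = 19.
ΔP = [f·L/D + ΣK]·(ρV²/2) = [0.021·894/0.185 + 19]·(1020·0.7515²/2) = [101.5 + 19]·288 = 3.47e+04 Pa.
Head loss h_f = ΔP/(ρg) = 3.47e+04/(1020·9.81) = 3.47 m.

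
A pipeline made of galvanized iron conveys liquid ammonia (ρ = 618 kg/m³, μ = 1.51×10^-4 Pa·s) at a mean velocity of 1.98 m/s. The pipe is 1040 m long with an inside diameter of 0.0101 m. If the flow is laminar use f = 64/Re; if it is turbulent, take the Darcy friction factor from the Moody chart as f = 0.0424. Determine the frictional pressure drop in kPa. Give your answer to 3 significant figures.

Reynolds number Re = ρVD/μ = 618 · 1.98 · 0.0101 / 0.000151 = 8.185e+04.
Re > 4000 → turbulent; use the Moody-chart value f = 0.0424.
Darcy-Weisbach: ΔP = f(L/D)(ρV²/2) = 0.0424·(1040/0.0101)·(618·1.98²/2) = 0.0424·1.03e+05·1211 = 5.289e+06 Pa.
ΔP = 5.289e+06 Pa = 5290 kPa.

ΔP ≈ 5290 kPa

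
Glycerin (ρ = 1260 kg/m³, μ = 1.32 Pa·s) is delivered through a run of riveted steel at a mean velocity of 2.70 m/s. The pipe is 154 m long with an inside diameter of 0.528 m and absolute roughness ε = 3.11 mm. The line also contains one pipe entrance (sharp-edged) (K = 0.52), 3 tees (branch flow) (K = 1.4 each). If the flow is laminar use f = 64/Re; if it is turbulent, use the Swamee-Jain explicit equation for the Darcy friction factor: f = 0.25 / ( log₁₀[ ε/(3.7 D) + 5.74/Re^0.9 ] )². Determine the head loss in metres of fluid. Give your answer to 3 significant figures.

Reynolds number Re = ρVD/μ = 1260 · 2.7 · 0.528 / 1.32 = 1361.
Re < 2300 → laminar flow, so f = 64/Re = 64/1361 = 0.04703 (the turbulent correlation is not needed).
Total minor-loss coefficient ΣK = 1·0.52 + 3·1.4 = 4.72.
ΔP = [f·L/D + ΣK]·(ρV²/2) = [0.04703·154/0.528 + 4.72]·(1260·2.7²/2) = [13.72 + 4.72]·4593 = 8.468e+04 Pa.
Head loss h_f = ΔP/(ρg) = 8.468e+04/(1260·9.81) = 6.85 m.

h_f ≈ 6.85 m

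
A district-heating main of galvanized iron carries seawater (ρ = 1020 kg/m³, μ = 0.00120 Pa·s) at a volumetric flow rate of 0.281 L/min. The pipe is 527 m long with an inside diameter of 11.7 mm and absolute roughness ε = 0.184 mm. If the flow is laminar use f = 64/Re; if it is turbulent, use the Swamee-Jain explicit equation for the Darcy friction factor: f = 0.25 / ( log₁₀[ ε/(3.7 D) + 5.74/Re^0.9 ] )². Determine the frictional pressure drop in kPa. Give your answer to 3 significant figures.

Q = 0.281 L/min = 0.281/60000 = 4.683e-06 m³/s.
Cross-sectional area A = πD²/4 = π(0.0117)²/4 = 0.0001075 m²; mean velocity V = Q/A = 4.683e-06/0.0001075 = 0.04356 m/s.
Reynolds number Re = ρVD/μ = 1020 · 0.04356 · 0.0117 / 0.0012 = 433.2.
Re < 2300 → laminar flow, so f = 64/Re = 64/433.2 = 0.1477 (the turbulent correlation is not needed).
Darcy-Weisbach: ΔP = f(L/D)(ρV²/2) = 0.1477·(527/0.0117)·(1020·0.04356²/2) = 0.1477·4.504e+04·0.9677 = 6440 Pa.
ΔP = 6440 Pa = 6.44 kPa.

ΔP ≈ 6.44 kPa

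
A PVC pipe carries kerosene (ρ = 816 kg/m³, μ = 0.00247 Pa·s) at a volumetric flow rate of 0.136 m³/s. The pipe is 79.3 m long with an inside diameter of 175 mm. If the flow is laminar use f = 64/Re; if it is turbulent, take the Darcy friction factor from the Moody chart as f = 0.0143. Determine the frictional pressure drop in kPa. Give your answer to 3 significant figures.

Cross-sectional area A = πD²/4 = π(0.175)²/4 = 0.02405 m²; mean velocity V = Q/A = 0.136/0.02405 = 5.654 m/s.
Reynolds number Re = ρVD/μ = 816 · 5.654 · 0.175 / 0.00247 = 3.269e+05.
Re > 4000 → turbulent; use the Moody-chart value f = 0.0143.
Darcy-Weisbach: ΔP = f(L/D)(ρV²/2) = 0.0143·(79.3/0.175)·(816·5.654²/2) = 0.0143·453.1·1.304e+04 = 8.452e+04 Pa.
ΔP = 8.452e+04 Pa = 84.5 kPa.

ΔP ≈ 84.5 kPa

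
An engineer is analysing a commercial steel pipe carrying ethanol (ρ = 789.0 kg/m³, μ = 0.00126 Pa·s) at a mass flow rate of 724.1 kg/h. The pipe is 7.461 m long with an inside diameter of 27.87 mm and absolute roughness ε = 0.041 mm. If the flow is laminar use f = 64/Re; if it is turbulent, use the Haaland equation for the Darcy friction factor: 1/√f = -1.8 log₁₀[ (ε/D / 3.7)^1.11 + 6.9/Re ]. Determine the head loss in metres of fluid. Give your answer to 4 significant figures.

h_f ≈ 0.08433 m

ṁ = 724.1 kg/h = 724.1/3600 = 0.2011 kg/s.
A = πD²/4 = π(0.02787)²/4 = 0.00061 m²; mean velocity V = ṁ/(ρA) = 0.2011/(789 · 0.00061) = 0.4179 m/s.
Reynolds number Re = ρVD/μ = 789 · 0.4179 · 0.02787 / 0.00126 = 7293.
Re > 4000 → turbulent. Relative roughness ε/D = 4.1e-05/0.02787 = 0.00147. Haaland: 1/√f = -1.8 log₁₀[(0.00147/3.7)^1.11 + 6.9/7293] = -1.8 log₁₀[0.000168 + 0.000946] = 5.315, so f = 0.03539.
Darcy-Weisbach: ΔP = f(L/D)(ρV²/2) = 0.03539·(7.461/0.02787)·(789·0.4179²/2) = 0.03539·267.7·68.89 = 652.7 Pa.
Head loss h_f = ΔP/(ρg) = 652.7/(789·9.81) = 0.08433 m.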